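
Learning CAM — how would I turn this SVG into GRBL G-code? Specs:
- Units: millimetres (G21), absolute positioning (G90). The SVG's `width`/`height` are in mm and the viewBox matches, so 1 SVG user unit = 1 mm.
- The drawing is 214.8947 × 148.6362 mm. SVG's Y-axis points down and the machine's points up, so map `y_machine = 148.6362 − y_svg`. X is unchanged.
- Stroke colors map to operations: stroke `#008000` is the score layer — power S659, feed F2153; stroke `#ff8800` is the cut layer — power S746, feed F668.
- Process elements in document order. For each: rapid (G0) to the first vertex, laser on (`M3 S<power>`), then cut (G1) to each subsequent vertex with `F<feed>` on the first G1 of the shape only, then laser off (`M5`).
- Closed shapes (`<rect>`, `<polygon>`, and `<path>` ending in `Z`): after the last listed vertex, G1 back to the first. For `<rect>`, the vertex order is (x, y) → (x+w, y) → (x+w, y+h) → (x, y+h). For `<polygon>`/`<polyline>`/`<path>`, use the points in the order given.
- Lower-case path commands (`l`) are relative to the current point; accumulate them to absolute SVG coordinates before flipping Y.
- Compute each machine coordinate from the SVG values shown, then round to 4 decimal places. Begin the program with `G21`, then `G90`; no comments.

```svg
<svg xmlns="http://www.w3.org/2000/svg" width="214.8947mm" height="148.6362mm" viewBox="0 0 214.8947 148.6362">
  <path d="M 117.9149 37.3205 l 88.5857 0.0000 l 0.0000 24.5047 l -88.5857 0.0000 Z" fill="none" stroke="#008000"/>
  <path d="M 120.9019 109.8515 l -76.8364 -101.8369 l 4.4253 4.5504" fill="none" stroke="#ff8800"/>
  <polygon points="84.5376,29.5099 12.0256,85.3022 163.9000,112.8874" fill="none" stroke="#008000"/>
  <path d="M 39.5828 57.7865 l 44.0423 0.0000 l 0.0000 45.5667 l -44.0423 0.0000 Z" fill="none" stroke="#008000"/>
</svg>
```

G21
G90
G0 X117.9149 Y111.3157
M3 S659
G1 X206.5006 Y111.3157 F2153
G1 X206.5006 Y86.8110
G1 X117.9149 Y86.8110
G1 X117.9149 Y111.3157
M5
G0 X120.9019 Y38.7847
M3 S746
G1 X44.0655 Y140.6216 F668
G1 X48.4908 Y136.0712
M5
G0 X84.5376 Y119.1263
M3 S659
G1 X12.0256 Y63.3340 F2153
G1 X163.9000 Y35.7488
G1 X84.5376 Y119.1263
M5
G0 X39.5828 Y90.8497
M3 S659
G1 X83.6251 Y90.8497 F2153
G1 X83.6251 Y45.2830
G1 X39.5828 Y45.2830
G1 X39.5828 Y90.8497
M5

Since the viewBox matches the mm dimensions, user units are millimetres directly. The only transform is the Y-flip y_m = 148.6362 − y_svg.

Shape 1 is a rectangle drawn with `<path>`. Its stroke #008000 means score at S659, F2153. After flipping Y the toolpath is (117.9149,111.3157) → (206.5006,111.3157) → (206.5006,86.8110) → (117.9149,86.8110) → (117.9149,111.3157), returning to the start.

Shape 2 is a open polyline drawn with `<path>`. Its stroke #ff8800 means cut at S746, F668. After flipping Y the toolpath is (120.9019,38.7847) → (44.0655,140.6216) → (48.4908,136.0712).

Shape 3 is a closed polygon drawn with `<polygon>`. Its stroke #008000 means score at S659, F2153. After flipping Y the toolpath is (84.5376,119.1263) → (12.0256,63.3340) → (163.9000,35.7488) → (84.5376,119.1263), returning to the start.

Shape 4 is a rectangle drawn with `<path>`. Its stroke #008000 means score at S659, F2153. After flipping Y the toolpath is (39.5828,90.8497) → (83.6251,90.8497) → (83.6251,45.2830) → (39.5828,45.2830) → (39.5828,90.8497), returning to the start.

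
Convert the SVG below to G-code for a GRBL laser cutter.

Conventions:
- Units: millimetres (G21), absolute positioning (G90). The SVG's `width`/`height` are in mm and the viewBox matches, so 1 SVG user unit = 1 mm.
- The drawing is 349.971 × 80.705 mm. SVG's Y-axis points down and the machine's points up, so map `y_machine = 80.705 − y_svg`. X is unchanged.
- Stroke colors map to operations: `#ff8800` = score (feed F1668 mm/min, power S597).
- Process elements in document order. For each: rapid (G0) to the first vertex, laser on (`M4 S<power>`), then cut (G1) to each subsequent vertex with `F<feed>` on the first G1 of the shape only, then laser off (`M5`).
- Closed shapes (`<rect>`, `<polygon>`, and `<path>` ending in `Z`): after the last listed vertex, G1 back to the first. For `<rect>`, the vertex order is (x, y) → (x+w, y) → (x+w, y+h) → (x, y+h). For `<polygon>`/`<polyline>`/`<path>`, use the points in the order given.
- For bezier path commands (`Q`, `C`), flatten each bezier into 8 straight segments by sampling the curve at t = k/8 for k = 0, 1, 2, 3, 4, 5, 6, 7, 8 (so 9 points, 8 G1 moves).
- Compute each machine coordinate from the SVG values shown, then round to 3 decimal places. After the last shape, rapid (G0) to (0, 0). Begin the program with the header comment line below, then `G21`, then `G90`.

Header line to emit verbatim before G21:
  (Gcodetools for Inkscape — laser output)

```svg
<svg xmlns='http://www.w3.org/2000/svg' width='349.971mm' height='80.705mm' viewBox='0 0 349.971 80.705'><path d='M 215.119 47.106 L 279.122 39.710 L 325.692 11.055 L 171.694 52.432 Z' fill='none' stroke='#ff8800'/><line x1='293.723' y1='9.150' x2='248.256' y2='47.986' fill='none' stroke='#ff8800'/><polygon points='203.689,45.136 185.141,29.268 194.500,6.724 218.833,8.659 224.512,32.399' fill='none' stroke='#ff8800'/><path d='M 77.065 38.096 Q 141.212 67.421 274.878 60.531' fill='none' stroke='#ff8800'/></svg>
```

viewBox `0 0 349.971 80.705` with mm width/height → 1 unit = 1 mm. Flip: y_m = 80.705 − y_svg.

**Shape 1** — `<path>` closed polygon, stroke `#ff8800` → score (S597, F1668). Machine vertices: (215.119,33.599) → (279.122,40.995) → (325.692,69.650) → (171.694,28.273) → (215.119,33.599). Closed: final G1 returns to the first vertex.

**Shape 2** — `<line>` line segment, stroke `#ff8800` → score (S597, F1668). Machine vertices: (293.723,71.555) → (248.256,32.719). Open path.

**Shape 3** — `<polygon>` regular polygon, stroke `#ff8800` → score (S597, F1668). Machine vertices: (203.689,35.569) → (185.141,51.437) → (194.500,73.981) → (218.833,72.046) → (224.512,48.306) → (203.689,35.569). Closed: final G1 returns to the first vertex.

**Shape 4** — `<path>` quadratic bezier, stroke `#ff8800` → score (S597, F1668). Control points (SVG): P0=(77.065,38.096), P1=(141.212,67.421), P2=(274.878,60.531); sampled at t=k/8. Machine vertices: (77.065,42.609) → (94.188,35.844) → (113.483,30.210) → (134.951,25.708) → (158.592,22.338) → (184.405,20.099) → (212.390,18.992) → (242.548,19.017) → (274.878,20.174). Open path.

(Gcodetools for Inkscape — laser output)
G21
G90
G0 X215.119 Y33.599
M4 S597
G1 X279.122 Y40.995 F1668
G1 X325.692 Y69.650
G1 X171.694 Y28.273
G1 X215.119 Y33.599
M5
G0 X293.723 Y71.555
M4 S597
G1 X248.256 Y32.719 F1668
M5
G0 X203.689 Y35.569
M4 S597
G1 X185.141 Y51.437 F1668
G1 X194.500 Y73.981
G1 X218.833 Y72.046
G1 X224.512 Y48.306
G1 X203.689 Y35.569
M5
G0 X77.065 Y42.609
M4 S597
G1 X94.188 Y35.844 F1668
G1 X113.483 Y30.210
G1 X134.951 Y25.708
G1 X158.592 Y22.338
G1 X184.405 Y20.099
G1 X212.390 Y18.992
G1 X242.548 Y19.017
G1 X274.878 Y20.174
M5
G0 X0.000 Y0.000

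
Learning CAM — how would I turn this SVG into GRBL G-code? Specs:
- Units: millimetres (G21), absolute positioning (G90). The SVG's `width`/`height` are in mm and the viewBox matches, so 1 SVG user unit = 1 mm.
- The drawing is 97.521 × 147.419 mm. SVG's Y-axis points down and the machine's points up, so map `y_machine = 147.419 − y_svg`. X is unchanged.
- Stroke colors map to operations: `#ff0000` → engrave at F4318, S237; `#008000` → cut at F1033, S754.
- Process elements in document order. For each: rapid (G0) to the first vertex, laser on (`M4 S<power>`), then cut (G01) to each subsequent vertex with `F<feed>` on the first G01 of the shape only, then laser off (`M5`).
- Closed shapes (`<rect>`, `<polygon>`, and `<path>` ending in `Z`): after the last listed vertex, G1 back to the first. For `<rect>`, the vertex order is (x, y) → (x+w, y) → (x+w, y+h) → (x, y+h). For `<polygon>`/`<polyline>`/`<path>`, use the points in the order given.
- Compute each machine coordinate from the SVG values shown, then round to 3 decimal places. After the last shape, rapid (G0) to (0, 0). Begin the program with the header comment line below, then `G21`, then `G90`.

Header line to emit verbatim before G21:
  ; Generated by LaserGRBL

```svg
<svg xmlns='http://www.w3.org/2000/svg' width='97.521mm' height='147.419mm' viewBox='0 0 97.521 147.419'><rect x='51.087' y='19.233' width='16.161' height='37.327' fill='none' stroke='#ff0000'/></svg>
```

; Generated by LaserGRBL
G21
G90
G0 X51.087 Y128.186
M4 S237
G01 X67.248 Y128.186 F4318
G01 X67.248 Y90.859
G01 X51.087 Y90.859
G01 X51.087 Y128.186
M5
G0 X0.000 Y0.000

viewBox `0 0 97.521 147.419` with mm width/height → 1 unit = 1 mm. Flip: y_m = 147.419 − y_svg.

**Shape 1** — `<rect>` rectangle, stroke `#ff0000` → engrave (S237, F4318). Machine vertices: (51.087,128.186) → (67.248,128.186) → (67.248,90.859) → (51.087,90.859) → (51.087,128.186). Closed: final G1 returns to the first vertex.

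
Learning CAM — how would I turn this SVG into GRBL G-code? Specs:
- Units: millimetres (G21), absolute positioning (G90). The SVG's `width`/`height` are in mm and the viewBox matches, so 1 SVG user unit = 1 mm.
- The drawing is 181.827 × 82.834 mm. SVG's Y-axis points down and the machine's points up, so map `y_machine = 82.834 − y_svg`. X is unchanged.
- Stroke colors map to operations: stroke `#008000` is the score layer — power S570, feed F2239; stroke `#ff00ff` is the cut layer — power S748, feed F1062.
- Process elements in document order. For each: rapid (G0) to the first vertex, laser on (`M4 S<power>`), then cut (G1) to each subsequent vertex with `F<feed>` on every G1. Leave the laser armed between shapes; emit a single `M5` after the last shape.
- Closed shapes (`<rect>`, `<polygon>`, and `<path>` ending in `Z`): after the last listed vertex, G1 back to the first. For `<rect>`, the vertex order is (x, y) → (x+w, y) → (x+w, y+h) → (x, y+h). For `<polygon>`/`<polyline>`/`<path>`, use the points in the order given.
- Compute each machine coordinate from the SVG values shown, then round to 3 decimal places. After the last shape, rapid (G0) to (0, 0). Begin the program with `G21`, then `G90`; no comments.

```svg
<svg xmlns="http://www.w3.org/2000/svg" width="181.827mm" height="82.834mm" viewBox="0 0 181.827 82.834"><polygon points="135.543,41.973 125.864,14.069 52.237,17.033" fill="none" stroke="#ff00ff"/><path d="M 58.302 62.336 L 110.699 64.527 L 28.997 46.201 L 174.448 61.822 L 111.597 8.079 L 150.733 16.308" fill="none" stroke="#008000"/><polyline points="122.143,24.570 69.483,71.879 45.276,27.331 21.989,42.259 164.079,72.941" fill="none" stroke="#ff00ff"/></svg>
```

Since the viewBox matches the mm dimensions, user units are millimetres directly. The only transform is the Y-flip y_m = 82.834 − y_svg.

Shape 1 is a closed polygon drawn with `<polygon>`. Its stroke #ff00ff means cut at S748, F1062. After flipping Y the toolpath is (135.543,40.861) → (125.864,68.765) → (52.237,65.801) → (135.543,40.861), returning to the start.

Shape 2 is a open polyline drawn with `<path>`. Its stroke #008000 means score at S570, F2239. After flipping Y the toolpath is (58.302,20.498) → (110.699,18.307) → (28.997,36.633) → (174.448,21.012) → (111.597,74.755) → (150.733,66.526).

Shape 3 is a open polyline drawn with `<polyline>`. Its stroke #ff00ff means cut at S748, F1062. After flipping Y the toolpath is (122.143,58.264) → (69.483,10.955) → (45.276,55.503) → (21.989,40.575) → (164.079,9.893).

G21
G90
G0 X135.543 Y40.861
M4 S748
G1 X125.864 Y68.765 F1062
G1 X52.237 Y65.801 F1062
G1 X135.543 Y40.861 F1062
G0 X58.302 Y20.498
M4 S570
G1 X110.699 Y18.307 F2239
G1 X28.997 Y36.633 F2239
G1 X174.448 Y21.012 F2239
G1 X111.597 Y74.755 F2239
G1 X150.733 Y66.526 F2239
G0 X122.143 Y58.264
M4 S748
G1 X69.483 Y10.955 F1062
G1 X45.276 Y55.503 F1062
G1 X21.989 Y40.575 F1062
G1 X164.079 Y9.893 F1062
M5
G0 X0.000 Y0.000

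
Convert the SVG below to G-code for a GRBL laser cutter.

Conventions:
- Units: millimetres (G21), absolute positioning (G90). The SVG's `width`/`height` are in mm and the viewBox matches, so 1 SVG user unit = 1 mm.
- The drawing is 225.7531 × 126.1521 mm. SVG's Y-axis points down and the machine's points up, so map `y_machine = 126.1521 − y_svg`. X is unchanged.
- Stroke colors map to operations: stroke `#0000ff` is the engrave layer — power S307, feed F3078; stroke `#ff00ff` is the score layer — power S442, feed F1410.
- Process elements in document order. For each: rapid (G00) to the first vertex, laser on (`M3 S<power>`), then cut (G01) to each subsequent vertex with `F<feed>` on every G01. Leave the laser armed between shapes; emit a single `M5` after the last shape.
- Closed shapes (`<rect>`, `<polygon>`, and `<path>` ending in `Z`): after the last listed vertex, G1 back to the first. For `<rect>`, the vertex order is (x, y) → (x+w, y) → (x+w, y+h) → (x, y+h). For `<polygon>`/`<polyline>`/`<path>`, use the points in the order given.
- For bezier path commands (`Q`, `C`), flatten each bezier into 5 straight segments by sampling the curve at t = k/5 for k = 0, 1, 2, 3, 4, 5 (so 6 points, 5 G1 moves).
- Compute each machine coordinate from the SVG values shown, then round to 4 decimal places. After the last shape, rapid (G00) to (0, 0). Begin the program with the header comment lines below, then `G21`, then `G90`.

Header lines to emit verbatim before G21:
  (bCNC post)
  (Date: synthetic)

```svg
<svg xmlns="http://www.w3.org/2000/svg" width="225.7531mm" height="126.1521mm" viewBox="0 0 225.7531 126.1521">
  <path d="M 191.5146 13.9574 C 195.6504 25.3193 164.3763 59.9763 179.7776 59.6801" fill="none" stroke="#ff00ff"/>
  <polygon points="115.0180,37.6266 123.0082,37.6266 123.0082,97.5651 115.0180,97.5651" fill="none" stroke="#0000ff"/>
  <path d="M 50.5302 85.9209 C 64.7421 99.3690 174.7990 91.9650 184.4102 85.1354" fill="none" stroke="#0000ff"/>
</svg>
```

(bCNC post)
(Date: synthetic)
G21
G90
G00 X191.5146 Y112.1947
M3 S442
G01 X190.4036 Y103.0481 F1410
G01 X184.7343 Y91.1067 F1410
G01 X178.4468 Y79.1662 F1410
G01 X175.4812 Y70.0227 F1410
G01 X179.7776 Y66.4720 F1410
G00 X115.0180 Y88.5255
M3 S307
G01 X123.0082 Y88.5255 F3078
G01 X123.0082 Y28.5870 F3078
G01 X115.0180 Y28.5870 F3078
G01 X115.0180 Y88.5255 F3078
G00 X50.5302 Y40.2312
M3 S307
G01 X68.9884 Y34.4932 F3078
G01 X101.0275 Y32.7312 F3078
G01 X137.2254 Y33.9168 F3078
G01 X168.1603 Y37.0214 F3078
G01 X184.4102 Y41.0167 F3078
M5
G00 X0.0000 Y0.0000

Since the viewBox matches the mm dimensions, user units are millimetres directly. The only transform is the Y-flip y_m = 126.1521 − y_svg.

Shape 1 is a cubic bezier drawn with `<path>`. Its stroke #ff00ff means score at S442, F1410. After flipping Y the toolpath is (191.5146,112.1947) → (190.4036,103.0481) → (184.7343,91.1067) → (178.4468,79.1662) → (175.4812,70.0227) → (179.7776,66.4720).

Shape 2 is a rectangle drawn with `<polygon>`. Its stroke #0000ff means engrave at S307, F3078. After flipping Y the toolpath is (115.0180,88.5255) → (123.0082,88.5255) → (123.0082,28.5870) → (115.0180,28.5870) → (115.0180,88.5255), returning to the start.

Shape 3 is a cubic bezier drawn with `<path>`. Its stroke #0000ff means engrave at S307, F3078. After flipping Y the toolpath is (50.5302,40.2312) → (68.9884,34.4932) → (101.0275,32.7312) → (137.2254,33.9168) → (168.1603,37.0214) → (184.4102,41.0167).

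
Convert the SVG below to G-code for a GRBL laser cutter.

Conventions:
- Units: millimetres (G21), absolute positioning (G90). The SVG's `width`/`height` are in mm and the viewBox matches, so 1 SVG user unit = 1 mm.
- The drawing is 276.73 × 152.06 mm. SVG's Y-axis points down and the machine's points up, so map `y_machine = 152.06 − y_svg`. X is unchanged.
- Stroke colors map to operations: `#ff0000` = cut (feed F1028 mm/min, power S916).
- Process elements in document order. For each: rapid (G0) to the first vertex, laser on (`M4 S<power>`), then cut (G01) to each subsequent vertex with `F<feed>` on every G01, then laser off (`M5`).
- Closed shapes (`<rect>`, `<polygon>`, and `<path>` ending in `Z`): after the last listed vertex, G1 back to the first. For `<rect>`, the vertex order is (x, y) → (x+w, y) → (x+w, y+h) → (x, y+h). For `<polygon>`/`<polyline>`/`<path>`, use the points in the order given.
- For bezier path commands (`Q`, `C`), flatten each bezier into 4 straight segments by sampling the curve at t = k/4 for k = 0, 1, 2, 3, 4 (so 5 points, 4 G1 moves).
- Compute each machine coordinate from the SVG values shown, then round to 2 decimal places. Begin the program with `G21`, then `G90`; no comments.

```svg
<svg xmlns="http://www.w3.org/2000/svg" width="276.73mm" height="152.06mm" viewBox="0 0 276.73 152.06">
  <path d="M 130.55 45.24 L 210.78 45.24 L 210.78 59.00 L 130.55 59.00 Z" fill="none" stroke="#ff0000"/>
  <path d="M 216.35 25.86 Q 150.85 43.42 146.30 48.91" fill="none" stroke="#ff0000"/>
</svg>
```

Since the viewBox matches the mm dimensions, user units are millimetres directly. The only transform is the Y-flip y_m = 152.06 − y_svg.

Shape 1 is a rectangle drawn with `<path>`. Its stroke #ff0000 means cut at S916, F1028. After flipping Y the toolpath is (130.55,106.82) → (210.78,106.82) → (210.78,93.06) → (130.55,93.06) → (130.55,106.82), returning to the start.

Shape 2 is a quadratic bezier drawn with `<path>`. Its stroke #ff0000 means cut at S916, F1028. After flipping Y the toolpath is (216.35,126.20) → (187.41,118.17) → (166.09,111.66) → (152.38,106.65) → (146.30,103.15).

G21
G90
G0 X130.55 Y106.82
M4 S916
G01 X210.78 Y106.82 F1028
G01 X210.78 Y93.06 F1028
G01 X130.55 Y93.06 F1028
G01 X130.55 Y106.82 F1028
M5
G0 X216.35 Y126.20
M4 S916
G01 X187.41 Y118.17 F1028
G01 X166.09 Y111.66 F1028
G01 X152.38 Y106.65 F1028
G01 X146.30 Y103.15 F1028
M5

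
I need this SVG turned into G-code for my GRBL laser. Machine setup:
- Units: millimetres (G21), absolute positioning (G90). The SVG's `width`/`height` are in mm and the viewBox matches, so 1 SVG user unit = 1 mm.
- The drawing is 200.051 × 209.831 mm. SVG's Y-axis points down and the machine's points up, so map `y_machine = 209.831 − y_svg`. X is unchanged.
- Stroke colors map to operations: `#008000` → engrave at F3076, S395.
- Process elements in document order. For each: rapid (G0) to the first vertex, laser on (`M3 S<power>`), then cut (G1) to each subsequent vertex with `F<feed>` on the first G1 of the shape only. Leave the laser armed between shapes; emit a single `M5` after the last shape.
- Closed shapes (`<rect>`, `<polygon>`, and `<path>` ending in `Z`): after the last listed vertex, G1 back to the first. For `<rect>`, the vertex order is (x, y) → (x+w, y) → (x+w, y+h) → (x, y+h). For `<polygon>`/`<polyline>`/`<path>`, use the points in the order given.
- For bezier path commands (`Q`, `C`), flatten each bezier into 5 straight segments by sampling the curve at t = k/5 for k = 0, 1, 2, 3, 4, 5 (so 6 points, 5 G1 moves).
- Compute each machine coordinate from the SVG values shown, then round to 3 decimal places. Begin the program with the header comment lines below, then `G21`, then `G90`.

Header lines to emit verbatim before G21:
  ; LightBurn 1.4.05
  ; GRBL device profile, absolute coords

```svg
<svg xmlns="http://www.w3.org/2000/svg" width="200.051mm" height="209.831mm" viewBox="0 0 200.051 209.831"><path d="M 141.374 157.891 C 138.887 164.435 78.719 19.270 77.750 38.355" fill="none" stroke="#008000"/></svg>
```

; LightBurn 1.4.05
; GRBL device profile, absolute coords
G21
G90
G0 X141.374 Y51.940
M3 S395
G1 X133.895 Y63.691 F3076
G1 X118.183 Y96.686
G1 X99.848 Y135.759
G1 X84.500 Y165.745
G1 X77.750 Y171.476
M5

1 u = 1 mm; y_m = 209.831 − y.

[1] `<path>` cubic bezier, #008000→engrave S395 F3076: (141.374,51.940) → (133.895,63.691) → (118.183,96.686) → (99.848,135.759) → (84.500,165.745) → (77.750,171.476)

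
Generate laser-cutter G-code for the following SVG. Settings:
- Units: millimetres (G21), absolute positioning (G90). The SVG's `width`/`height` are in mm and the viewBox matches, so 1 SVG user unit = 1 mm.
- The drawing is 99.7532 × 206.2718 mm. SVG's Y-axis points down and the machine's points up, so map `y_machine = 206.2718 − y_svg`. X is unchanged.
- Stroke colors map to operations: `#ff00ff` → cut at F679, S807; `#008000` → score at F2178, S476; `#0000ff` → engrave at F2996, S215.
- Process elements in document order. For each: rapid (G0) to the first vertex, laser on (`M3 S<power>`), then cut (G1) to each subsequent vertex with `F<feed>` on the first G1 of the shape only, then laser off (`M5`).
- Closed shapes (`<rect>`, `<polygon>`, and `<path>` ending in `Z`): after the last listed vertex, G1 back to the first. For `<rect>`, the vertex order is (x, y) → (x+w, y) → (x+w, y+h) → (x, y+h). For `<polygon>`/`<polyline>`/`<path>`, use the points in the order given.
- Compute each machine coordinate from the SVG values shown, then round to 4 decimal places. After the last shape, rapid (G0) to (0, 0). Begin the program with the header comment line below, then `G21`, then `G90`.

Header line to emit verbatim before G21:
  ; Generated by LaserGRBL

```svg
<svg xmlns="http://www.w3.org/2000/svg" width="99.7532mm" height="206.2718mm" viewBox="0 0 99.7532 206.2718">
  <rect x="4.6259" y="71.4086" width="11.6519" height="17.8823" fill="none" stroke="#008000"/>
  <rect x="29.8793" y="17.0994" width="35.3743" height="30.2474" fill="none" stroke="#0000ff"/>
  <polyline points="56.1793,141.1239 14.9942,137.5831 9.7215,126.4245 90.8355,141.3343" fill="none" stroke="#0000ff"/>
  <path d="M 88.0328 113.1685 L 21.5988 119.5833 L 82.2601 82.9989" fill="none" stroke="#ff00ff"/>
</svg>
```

; Generated by LaserGRBL
G21
G90
G0 X4.6259 Y134.8632
M3 S476
G1 X16.2778 Y134.8632 F2178
G1 X16.2778 Y116.9809
G1 X4.6259 Y116.9809
G1 X4.6259 Y134.8632
M5
G0 X29.8793 Y189.1724
M3 S215
G1 X65.2536 Y189.1724 F2996
G1 X65.2536 Y158.9250
G1 X29.8793 Y158.9250
G1 X29.8793 Y189.1724
M5
G0 X56.1793 Y65.1479
M3 S215
G1 X14.9942 Y68.6887 F2996
G1 X9.7215 Y79.8473
G1 X90.8355 Y64.9375
M5
G0 X88.0328 Y93.1033
M3 S807
G1 X21.5988 Y86.6885 F679
G1 X82.2601 Y123.2729
M5
G0 X0.0000 Y0.0000

Since the viewBox matches the mm dimensions, user units are millimetres directly. The only transform is the Y-flip y_m = 206.2718 − y_svg.

Shape 1 is a rectangle drawn with `<rect>`. Its stroke #008000 means score at S476, F2178. After flipping Y the toolpath is (4.6259,134.8632) → (16.2778,134.8632) → (16.2778,116.9809) → (4.6259,116.9809) → (4.6259,134.8632), returning to the start.

Shape 2 is a rectangle drawn with `<rect>`. Its stroke #0000ff means engrave at S215, F2996. After flipping Y the toolpath is (29.8793,189.1724) → (65.2536,189.1724) → (65.2536,158.9250) → (29.8793,158.9250) → (29.8793,189.1724), returning to the start.

Shape 3 is a open polyline drawn with `<polyline>`. Its stroke #0000ff means engrave at S215, F2996. After flipping Y the toolpath is (56.1793,65.1479) → (14.9942,68.6887) → (9.7215,79.8473) → (90.8355,64.9375).

Shape 4 is a open polyline drawn with `<path>`. Its stroke #ff00ff means cut at S807, F679. After flipping Y the toolpath is (88.0328,93.1033) → (21.5988,86.6885) → (82.2601,123.2729).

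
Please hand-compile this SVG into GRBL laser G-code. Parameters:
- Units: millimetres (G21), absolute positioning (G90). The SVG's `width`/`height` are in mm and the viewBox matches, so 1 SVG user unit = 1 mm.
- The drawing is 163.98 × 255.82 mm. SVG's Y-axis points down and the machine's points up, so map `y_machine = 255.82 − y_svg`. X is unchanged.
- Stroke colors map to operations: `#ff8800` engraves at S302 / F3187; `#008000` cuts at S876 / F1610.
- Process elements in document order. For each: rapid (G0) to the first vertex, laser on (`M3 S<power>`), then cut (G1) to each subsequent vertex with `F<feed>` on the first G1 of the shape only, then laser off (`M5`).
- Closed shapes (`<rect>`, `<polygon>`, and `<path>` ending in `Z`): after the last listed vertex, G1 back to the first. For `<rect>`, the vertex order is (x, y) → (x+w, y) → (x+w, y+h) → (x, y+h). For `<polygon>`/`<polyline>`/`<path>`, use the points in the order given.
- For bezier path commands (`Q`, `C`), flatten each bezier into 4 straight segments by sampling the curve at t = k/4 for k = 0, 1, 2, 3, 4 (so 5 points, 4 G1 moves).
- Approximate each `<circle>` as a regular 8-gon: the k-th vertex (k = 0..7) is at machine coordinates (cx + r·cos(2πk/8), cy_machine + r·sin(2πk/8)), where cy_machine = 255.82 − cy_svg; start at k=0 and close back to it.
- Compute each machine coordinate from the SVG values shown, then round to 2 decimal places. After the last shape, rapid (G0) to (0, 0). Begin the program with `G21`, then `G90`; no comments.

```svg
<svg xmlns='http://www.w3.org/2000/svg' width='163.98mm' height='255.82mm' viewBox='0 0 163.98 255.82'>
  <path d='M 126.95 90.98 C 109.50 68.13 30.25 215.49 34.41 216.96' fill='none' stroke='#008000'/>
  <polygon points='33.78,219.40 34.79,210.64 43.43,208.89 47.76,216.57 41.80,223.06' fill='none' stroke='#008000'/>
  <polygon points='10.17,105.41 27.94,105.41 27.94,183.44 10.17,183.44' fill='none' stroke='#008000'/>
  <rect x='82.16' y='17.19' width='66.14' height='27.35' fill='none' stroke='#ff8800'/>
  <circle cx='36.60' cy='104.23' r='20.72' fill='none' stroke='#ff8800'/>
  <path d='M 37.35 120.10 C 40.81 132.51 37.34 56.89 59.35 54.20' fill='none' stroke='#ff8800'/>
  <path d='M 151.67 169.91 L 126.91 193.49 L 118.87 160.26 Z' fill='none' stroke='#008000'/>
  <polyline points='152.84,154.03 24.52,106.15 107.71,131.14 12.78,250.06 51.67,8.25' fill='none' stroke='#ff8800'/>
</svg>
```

viewBox `0 0 163.98 255.82` with mm width/height → 1 unit = 1 mm. Flip: y_m = 255.82 − y_svg.

**Shape 1** — `<path>` cubic bezier, stroke `#008000` → cut (S876, F1610). Control points (SVG): P0=(126.95,90.98), P1=(109.50,68.13), P2=(30.25,215.49), P3=(34.41,216.96); sampled at t=k/4. Machine vertices: (126.95,164.84) → (104.54,155.00) → (72.58,110.97) → (44.66,62.38) → (34.41,38.86). Open path.

**Shape 2** — `<polygon>` regular polygon, stroke `#008000` → cut (S876, F1610). Machine vertices: (33.78,36.42) → (34.79,45.18) → (43.43,46.93) → (47.76,39.25) → (41.80,32.76) → (33.78,36.42). Closed: final G1 returns to the first vertex.

**Shape 3** — `<polygon>` rectangle, stroke `#008000` → cut (S876, F1610). Machine vertices: (10.17,150.41) → (27.94,150.41) → (27.94,72.38) → (10.17,72.38) → (10.17,150.41). Closed: final G1 returns to the first vertex.

**Shape 4** — `<rect>` rectangle, stroke `#ff8800` → engrave (S302, F3187). Machine vertices: (82.16,238.63) → (148.30,238.63) → (148.30,211.28) → (82.16,211.28) → (82.16,238.63). Closed: final G1 returns to the first vertex.

**Shape 5** — `<circle>` circle, stroke `#ff8800` → engrave (S302, F3187). Machine vertices: (57.32,151.59) → (51.25,166.24) → (36.60,172.31) → (21.95,166.24) → (15.88,151.59) → (21.95,136.94) → (36.60,130.87) → (51.25,136.94) → (57.32,151.59). Closed: final G1 returns to the first vertex.

**Shape 6** — `<path>` cubic bezier, stroke `#ff8800` → engrave (S302, F3187). Control points (SVG): P0=(37.35,120.10), P1=(40.81,132.51), P2=(37.34,56.89), P3=(59.35,54.20); sampled at t=k/4. Machine vertices: (37.35,135.72) → (39.15,140.40) → (41.39,163.01) → (47.11,188.44) → (59.35,201.62). Open path.

**Shape 7** — `<path>` regular polygon, stroke `#008000` → cut (S876, F1610). Machine vertices: (151.67,85.91) → (126.91,62.33) → (118.87,95.56) → (151.67,85.91). Closed: final G1 returns to the first vertex.

**Shape 8** — `<polyline>` open polyline, stroke `#ff8800` → engrave (S302, F3187). Machine vertices: (152.84,101.79) → (24.52,149.67) → (107.71,124.68) → (12.78,5.76) → (51.67,247.57). Open path.

G21
G90
G0 X126.95 Y164.84
M3 S876
G1 X104.54 Y155.00 F1610
G1 X72.58 Y110.97
G1 X44.66 Y62.38
G1 X34.41 Y38.86
M5
G0 X33.78 Y36.42
M3 S876
G1 X34.79 Y45.18 F1610
G1 X43.43 Y46.93
G1 X47.76 Y39.25
G1 X41.80 Y32.76
G1 X33.78 Y36.42
M5
G0 X10.17 Y150.41
M3 S876
G1 X27.94 Y150.41 F1610
G1 X27.94 Y72.38
G1 X10.17 Y72.38
G1 X10.17 Y150.41
M5
G0 X82.16 Y238.63
M3 S302
G1 X148.30 Y238.63 F3187
G1 X148.30 Y211.28
G1 X82.16 Y211.28
G1 X82.16 Y238.63
M5
G0 X57.32 Y151.59
M3 S302
G1 X51.25 Y166.24 F3187
G1 X36.60 Y172.31
G1 X21.95 Y166.24
G1 X15.88 Y151.59
G1 X21.95 Y136.94
G1 X36.60 Y130.87
G1 X51.25 Y136.94
G1 X57.32 Y151.59
M5
G0 X37.35 Y135.72
M3 S302
G1 X39.15 Y140.40 F3187
G1 X41.39 Y163.01
G1 X47.11 Y188.44
G1 X59.35 Y201.62
M5
G0 X151.67 Y85.91
M3 S876
G1 X126.91 Y62.33 F1610
G1 X118.87 Y95.56
G1 X151.67 Y85.91
M5
G0 X152.84 Y101.79
M3 S302
G1 X24.52 Y149.67 F3187
G1 X107.71 Y124.68
G1 X12.78 Y5.76
G1 X51.67 Y247.57
M5
G0 X0.00 Y0.00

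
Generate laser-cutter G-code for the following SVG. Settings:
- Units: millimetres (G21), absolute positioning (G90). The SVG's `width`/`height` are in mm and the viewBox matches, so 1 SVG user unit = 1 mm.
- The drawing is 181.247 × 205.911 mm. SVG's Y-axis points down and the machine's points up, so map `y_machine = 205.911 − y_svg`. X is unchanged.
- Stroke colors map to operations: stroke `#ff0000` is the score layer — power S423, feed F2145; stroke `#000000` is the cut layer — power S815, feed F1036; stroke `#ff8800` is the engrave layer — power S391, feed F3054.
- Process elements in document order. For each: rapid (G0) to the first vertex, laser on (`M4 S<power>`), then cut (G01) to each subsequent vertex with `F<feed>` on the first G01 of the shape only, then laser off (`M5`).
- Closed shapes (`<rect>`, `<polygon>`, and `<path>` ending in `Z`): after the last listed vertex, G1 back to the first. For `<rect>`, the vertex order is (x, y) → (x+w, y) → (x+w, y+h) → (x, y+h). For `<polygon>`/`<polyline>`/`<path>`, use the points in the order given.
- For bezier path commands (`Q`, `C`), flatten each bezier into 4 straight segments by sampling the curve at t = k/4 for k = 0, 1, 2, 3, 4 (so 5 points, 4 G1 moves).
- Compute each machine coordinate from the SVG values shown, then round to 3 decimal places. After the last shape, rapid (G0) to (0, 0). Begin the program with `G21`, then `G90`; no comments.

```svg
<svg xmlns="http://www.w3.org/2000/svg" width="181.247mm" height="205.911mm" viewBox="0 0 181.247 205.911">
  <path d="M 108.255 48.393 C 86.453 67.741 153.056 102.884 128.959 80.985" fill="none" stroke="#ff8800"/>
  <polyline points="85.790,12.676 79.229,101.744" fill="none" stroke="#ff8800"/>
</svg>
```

G21
G90
G0 X108.255 Y157.518
M4 S391
G01 X105.681 Y141.184 F3054
G01 X119.468 Y125.754
G01 X132.824 Y118.059
G01 X128.959 Y124.926
M5
G0 X85.790 Y193.235
M4 S391
G01 X79.229 Y104.167 F3054
M5
G0 X0.000 Y0.000

Since the viewBox matches the mm dimensions, user units are millimetres directly. The only transform is the Y-flip y_m = 205.911 − y_svg.

Shape 1 is a cubic bezier drawn with `<path>`. Its stroke #ff8800 means engrave at S391, F3054. After flipping Y the toolpath is (108.255,157.518) → (105.681,141.184) → (119.468,125.754) → (132.824,118.059) → (128.959,124.926).

Shape 2 is a line segment drawn with `<polyline>`. Its stroke #ff8800 means engrave at S391, F3054. After flipping Y the toolpath is (85.790,193.235) → (79.229,104.167).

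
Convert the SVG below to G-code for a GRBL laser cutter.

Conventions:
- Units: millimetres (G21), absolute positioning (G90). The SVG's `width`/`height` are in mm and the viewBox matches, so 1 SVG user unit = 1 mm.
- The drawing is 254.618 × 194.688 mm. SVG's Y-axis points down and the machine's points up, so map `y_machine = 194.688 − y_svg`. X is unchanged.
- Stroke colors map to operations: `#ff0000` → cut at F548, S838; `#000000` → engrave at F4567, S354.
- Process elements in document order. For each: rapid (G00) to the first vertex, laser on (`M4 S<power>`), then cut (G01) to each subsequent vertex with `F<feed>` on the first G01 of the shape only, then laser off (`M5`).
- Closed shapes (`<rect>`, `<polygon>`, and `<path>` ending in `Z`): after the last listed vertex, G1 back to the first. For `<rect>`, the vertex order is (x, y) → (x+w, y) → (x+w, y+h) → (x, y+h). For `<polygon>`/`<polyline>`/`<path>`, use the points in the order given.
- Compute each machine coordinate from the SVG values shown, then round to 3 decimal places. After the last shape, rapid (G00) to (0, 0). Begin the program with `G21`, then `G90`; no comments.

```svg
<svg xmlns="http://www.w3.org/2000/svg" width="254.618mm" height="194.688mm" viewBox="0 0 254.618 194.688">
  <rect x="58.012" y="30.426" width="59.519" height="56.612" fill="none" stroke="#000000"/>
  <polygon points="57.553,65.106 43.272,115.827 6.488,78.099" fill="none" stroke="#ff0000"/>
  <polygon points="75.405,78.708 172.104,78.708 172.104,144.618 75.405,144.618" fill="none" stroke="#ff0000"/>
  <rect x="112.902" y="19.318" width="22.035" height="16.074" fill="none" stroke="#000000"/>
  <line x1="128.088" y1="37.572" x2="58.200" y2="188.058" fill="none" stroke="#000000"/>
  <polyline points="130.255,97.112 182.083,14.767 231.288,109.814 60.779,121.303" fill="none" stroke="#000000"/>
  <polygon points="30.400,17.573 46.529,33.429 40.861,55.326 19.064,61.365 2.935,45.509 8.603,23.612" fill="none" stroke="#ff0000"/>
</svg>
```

viewBox `0 0 254.618 194.688` with mm width/height → 1 unit = 1 mm. Flip: y_m = 194.688 − y_svg.

**Shape 1** — `<rect>` rectangle, stroke `#000000` → engrave (S354, F4567). Machine vertices: (58.012,164.262) → (117.531,164.262) → (117.531,107.650) → (58.012,107.650) → (58.012,164.262). Closed: final G1 returns to the first vertex.

**Shape 2** — `<polygon>` regular polygon, stroke `#ff0000` → cut (S838, F548). Machine vertices: (57.553,129.582) → (43.272,78.861) → (6.488,116.589) → (57.553,129.582). Closed: final G1 returns to the first vertex.

**Shape 3** — `<polygon>` rectangle, stroke `#ff0000` → cut (S838, F548). Machine vertices: (75.405,115.980) → (172.104,115.980) → (172.104,50.070) → (75.405,50.070) → (75.405,115.980). Closed: final G1 returns to the first vertex.

**Shape 4** — `<rect>` rectangle, stroke `#000000` → engrave (S354, F4567). Machine vertices: (112.902,175.370) → (134.937,175.370) → (134.937,159.296) → (112.902,159.296) → (112.902,175.370). Closed: final G1 returns to the first vertex.

**Shape 5** — `<line>` line segment, stroke `#000000` → engrave (S354, F4567). Machine vertices: (128.088,157.116) → (58.200,6.630). Open path.

**Shape 6** — `<polyline>` open polyline, stroke `#000000` → engrave (S354, F4567). Machine vertices: (130.255,97.576) → (182.083,179.921) → (231.288,84.874) → (60.779,73.385). Open path.

**Shape 7** — `<polygon>` regular polygon, stroke `#ff0000` → cut (S838, F548). Machine vertices: (30.400,177.115) → (46.529,161.259) → (40.861,139.362) → (19.064,133.323) → (2.935,149.179) → (8.603,171.076) → (30.400,177.115). Closed: final G1 returns to the first vertex.

G21
G90
G00 X58.012 Y164.262
M4 S354
G01 X117.531 Y164.262 F4567
G01 X117.531 Y107.650
G01 X58.012 Y107.650
G01 X58.012 Y164.262
M5
G00 X57.553 Y129.582
M4 S838
G01 X43.272 Y78.861 F548
G01 X6.488 Y116.589
G01 X57.553 Y129.582
M5
G00 X75.405 Y115.980
M4 S838
G01 X172.104 Y115.980 F548
G01 X172.104 Y50.070
G01 X75.405 Y50.070
G01 X75.405 Y115.980
M5
G00 X112.902 Y175.370
M4 S354
G01 X134.937 Y175.370 F4567
G01 X134.937 Y159.296
G01 X112.902 Y159.296
G01 X112.902 Y175.370
M5
G00 X128.088 Y157.116
M4 S354
G01 X58.200 Y6.630 F4567
M5
G00 X130.255 Y97.576
M4 S354
G01 X182.083 Y179.921 F4567
G01 X231.288 Y84.874
G01 X60.779 Y73.385
M5
G00 X30.400 Y177.115
M4 S838
G01 X46.529 Y161.259 F548
G01 X40.861 Y139.362
G01 X19.064 Y133.323
G01 X2.935 Y149.179
G01 X8.603 Y171.076
G01 X30.400 Y177.115
M5
G00 X0.000 Y0.000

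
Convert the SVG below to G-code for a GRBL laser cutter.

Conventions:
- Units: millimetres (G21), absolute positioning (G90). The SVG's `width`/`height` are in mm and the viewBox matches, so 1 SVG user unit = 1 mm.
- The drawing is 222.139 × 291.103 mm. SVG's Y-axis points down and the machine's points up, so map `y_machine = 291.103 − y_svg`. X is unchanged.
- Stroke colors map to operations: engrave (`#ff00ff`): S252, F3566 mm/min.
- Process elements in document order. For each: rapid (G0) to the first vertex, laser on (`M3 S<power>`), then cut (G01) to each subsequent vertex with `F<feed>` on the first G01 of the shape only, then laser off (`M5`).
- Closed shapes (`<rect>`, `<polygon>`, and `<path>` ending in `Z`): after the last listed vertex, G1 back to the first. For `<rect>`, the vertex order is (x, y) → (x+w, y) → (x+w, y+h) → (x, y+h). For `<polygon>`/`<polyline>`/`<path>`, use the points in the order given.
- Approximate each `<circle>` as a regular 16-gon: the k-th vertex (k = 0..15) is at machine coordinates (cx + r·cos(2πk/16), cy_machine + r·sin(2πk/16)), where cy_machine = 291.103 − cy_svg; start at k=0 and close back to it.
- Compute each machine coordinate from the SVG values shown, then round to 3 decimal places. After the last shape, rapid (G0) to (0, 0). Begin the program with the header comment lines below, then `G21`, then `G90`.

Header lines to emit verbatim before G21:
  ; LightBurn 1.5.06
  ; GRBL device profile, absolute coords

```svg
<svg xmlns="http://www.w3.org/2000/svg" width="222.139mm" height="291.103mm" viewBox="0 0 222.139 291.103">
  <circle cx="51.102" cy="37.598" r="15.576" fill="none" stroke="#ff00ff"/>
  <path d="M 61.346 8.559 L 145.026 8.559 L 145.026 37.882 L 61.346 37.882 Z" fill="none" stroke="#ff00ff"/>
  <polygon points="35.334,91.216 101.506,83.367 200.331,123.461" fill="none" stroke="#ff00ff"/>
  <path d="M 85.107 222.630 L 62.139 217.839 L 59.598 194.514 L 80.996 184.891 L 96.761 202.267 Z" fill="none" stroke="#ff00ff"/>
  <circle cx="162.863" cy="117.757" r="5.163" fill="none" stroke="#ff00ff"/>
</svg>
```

1 u = 1 mm; y_m = 291.103 − y.

[1] `<circle>` circle, #ff00ff→engrave S252 F3566: (66.678,253.505) → (65.492,259.466) → (62.116,264.519) → (57.063,267.895) → (51.102,269.081) → (45.141,267.895) → (40.088,264.519) → (36.712,259.466) → (35.526,253.505) → (36.712,247.544) → (40.088,242.491) → (45.141,239.115) → (51.102,237.929) → (57.063,239.115) → (62.116,242.491) → (65.492,247.544) → (66.678,253.505) (closed)

[2] `<path>` rectangle, #ff00ff→engrave S252 F3566: (61.346,282.544) → (145.026,282.544) → (145.026,253.221) → (61.346,253.221) → (61.346,282.544) (closed)

[3] `<polygon>` closed polygon, #ff00ff→engrave S252 F3566: (35.334,199.887) → (101.506,207.736) → (200.331,167.642) → (35.334,199.887) (closed)

[4] `<path>` regular polygon, #ff00ff→engrave S252 F3566: (85.107,68.473) → (62.139,73.264) → (59.598,96.589) → (80.996,106.212) → (96.761,88.836) → (85.107,68.473) (closed)

[5] `<circle>` circle, #ff00ff→engrave S252 F3566: (168.026,173.346) → (167.633,175.322) → (166.514,176.997) → (164.839,178.116) → (162.863,178.509) → (160.887,178.116) → (159.212,176.997) → (158.093,175.322) → (157.700,173.346) → (158.093,171.370) → (159.212,169.695) → (160.887,168.576) → (162.863,168.183) → (164.839,168.576) → (166.514,169.695) → (167.633,171.370) → (168.026,173.346) (closed)

; LightBurn 1.5.06
; GRBL device profile, absolute coords
G21
G90
G0 X66.678 Y253.505
M3 S252
G01 X65.492 Y259.466 F3566
G01 X62.116 Y264.519
G01 X57.063 Y267.895
G01 X51.102 Y269.081
G01 X45.141 Y267.895
G01 X40.088 Y264.519
G01 X36.712 Y259.466
G01 X35.526 Y253.505
G01 X36.712 Y247.544
G01 X40.088 Y242.491
G01 X45.141 Y239.115
G01 X51.102 Y237.929
G01 X57.063 Y239.115
G01 X62.116 Y242.491
G01 X65.492 Y247.544
G01 X66.678 Y253.505
M5
G0 X61.346 Y282.544
M3 S252
G01 X145.026 Y282.544 F3566
G01 X145.026 Y253.221
G01 X61.346 Y253.221
G01 X61.346 Y282.544
M5
G0 X35.334 Y199.887
M3 S252
G01 X101.506 Y207.736 F3566
G01 X200.331 Y167.642
G01 X35.334 Y199.887
M5
G0 X85.107 Y68.473
M3 S252
G01 X62.139 Y73.264 F3566
G01 X59.598 Y96.589
G01 X80.996 Y106.212
G01 X96.761 Y88.836
G01 X85.107 Y68.473
M5
G0 X168.026 Y173.346
M3 S252
G01 X167.633 Y175.322 F3566
G01 X166.514 Y176.997
G01 X164.839 Y178.116
G01 X162.863 Y178.509
G01 X160.887 Y178.116
G01 X159.212 Y176.997
G01 X158.093 Y175.322
G01 X157.700 Y173.346
G01 X158.093 Y171.370
G01 X159.212 Y169.695
G01 X160.887 Y168.576
G01 X162.863 Y168.183
G01 X164.839 Y168.576
G01 X166.514 Y169.695
G01 X167.633 Y171.370
G01 X168.026 Y173.346
M5
G0 X0.000 Y0.000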